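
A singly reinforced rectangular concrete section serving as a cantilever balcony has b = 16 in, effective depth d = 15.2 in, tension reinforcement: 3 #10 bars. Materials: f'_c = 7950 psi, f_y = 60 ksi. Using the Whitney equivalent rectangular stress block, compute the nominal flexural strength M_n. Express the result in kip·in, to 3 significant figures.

M_n ≈ 3230 kip·in

A_s = 3 × 1.27 = 3.81 in².
T = A_s f_y = 3.81 × 60 = 228.6 kips.
a = T/(0.85 f'_c b) = 228.6/(0.85 × 7.95 × 16) = 2.114 in.
M_n = T(d − a/2) = 228.6 × (15.2 − 1.057) = 3233.1 kip·in.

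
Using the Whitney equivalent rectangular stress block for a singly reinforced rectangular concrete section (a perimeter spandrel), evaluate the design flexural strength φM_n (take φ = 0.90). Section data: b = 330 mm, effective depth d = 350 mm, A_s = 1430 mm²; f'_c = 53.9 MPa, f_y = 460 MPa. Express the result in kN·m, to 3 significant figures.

φM_n ≈ 194 kN·m

T = A_s f_y = 1430 × 460 = 657800 N = 657.8 kN.
From C = T: a = T/(0.85 f'_c b) = 657800/(0.85 × 53.9 × 330) = 43.51 mm.
M_n = T(d − a/2) = 657.8 kN × (350 − 21.755) mm = 215.92 kN·m.
φM_n = 0.90 × 215.92 = 194.33 kN·m.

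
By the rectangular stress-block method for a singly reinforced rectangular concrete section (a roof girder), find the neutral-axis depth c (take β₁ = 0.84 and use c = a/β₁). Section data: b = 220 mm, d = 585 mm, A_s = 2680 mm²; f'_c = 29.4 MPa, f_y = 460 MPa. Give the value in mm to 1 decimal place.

c ≈ 266.9 mm

T = A_s f_y = 2680 × 460 = 1232800 N = 1232.8 kN.
Setting C = 0.85 f'_c a b equal to T: a = 1232800/(0.85 × 29.4 × 220) = 224.235 mm.
With β₁ = 0.84, c = a/β₁ = 224.235/0.84 = 266.9 mm.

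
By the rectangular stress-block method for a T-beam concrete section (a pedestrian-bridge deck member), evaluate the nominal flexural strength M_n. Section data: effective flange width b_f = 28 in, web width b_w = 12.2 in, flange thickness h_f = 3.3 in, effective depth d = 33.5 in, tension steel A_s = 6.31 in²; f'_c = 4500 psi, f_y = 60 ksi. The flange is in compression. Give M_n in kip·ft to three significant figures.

Tension: T = A_s f_y = 6.31 × 60 = 378.6 kips.
Try a within the flange: a = T/(0.85 f'_c b_f) = 378.6/(0.85 × 4.5 × 28) = 3.535 in.
a = 3.535 > h_f = 3.3 in: the block extends into the web. Split into flange-overhang and web parts.
C_f = 0.85 f'_c (b_f − b_w) h_f = 0.85 × 4.5 × (28 − 12.2) × 3.3 = 199.4 kips.
Remaining web compression depth: a_w = (T − C_f)/(0.85 f'_c b_w) = (378.6 − 199.4)/(0.85 × 4.5 × 12.2) = 3.840 in.
M_n = C_f(d − h_f/2) + (T − C_f)(d − a_w/2) = 199.4 × (33.5 − 1.65) + 179.2 × (33.5 − 1.92) = 6350.9 + 5659.1 = 12010.0 kip·in.
M_n = 12010.0/12 = 1000.83 kip·ft.

M_n ≈ 1000 kip·ft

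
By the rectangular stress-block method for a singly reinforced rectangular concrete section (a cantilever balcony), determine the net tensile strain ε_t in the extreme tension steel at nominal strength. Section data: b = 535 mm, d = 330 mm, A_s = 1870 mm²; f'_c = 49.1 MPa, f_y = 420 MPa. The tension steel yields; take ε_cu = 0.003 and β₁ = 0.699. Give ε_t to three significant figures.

a = A_s f_y/(0.85 f'_c b) = 35.18 mm.
β₁ = 0.699, so c = a/β₁ = 35.18/0.699 = 50.33 mm.
From the linear strain diagram with ε_cu = 0.003: ε_t = 0.003 (d − c)/c = 0.003 × (330 − 50.33)/50.33 = 0.0167.
Since ε_t ≥ 0.005, the section is tension-controlled.

ε_t ≈ 0.0167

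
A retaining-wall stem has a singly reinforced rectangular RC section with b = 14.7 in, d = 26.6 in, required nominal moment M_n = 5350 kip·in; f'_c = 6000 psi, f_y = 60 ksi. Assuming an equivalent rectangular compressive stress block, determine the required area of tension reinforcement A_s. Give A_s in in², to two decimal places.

A_s ≈ 3.54 in²

From M_n = 0.85 f'_c a b (d − a/2):
a = d − √(d² − 2M_n/(0.85 f'_c b)) = 26.6 − √(26.6² − 2 × 5350/(0.85 × 6 × 14.7)) = 2.834 in.
A_s = 0.85 f'_c a b / f_y = 0.85 × 6 × 2.834 × 14.7 / 60 = 3.541 in².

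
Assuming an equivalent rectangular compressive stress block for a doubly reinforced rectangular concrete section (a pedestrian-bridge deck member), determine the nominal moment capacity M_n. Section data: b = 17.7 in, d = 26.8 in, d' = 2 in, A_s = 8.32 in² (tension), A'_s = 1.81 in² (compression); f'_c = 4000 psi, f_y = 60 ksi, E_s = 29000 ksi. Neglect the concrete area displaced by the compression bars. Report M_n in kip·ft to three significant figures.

M_n ≈ 991 kip·ft

Assume both steels yield.
a = (A_s − A'_s) f_y/(0.85 f'_c b) = (8.32 − 1.81) × 60/(0.85 × 4 × 17.7) = 6.491 in.
c = a/β₁ = 6.491/0.85 = 7.636 in; ε'_s = 0.003(c − d')/c = 0.0022 ≥ ε_y = 0.0021, so the compression steel yields.
M_n = (A_s − A'_s) f_y (d − a/2) + A'_s f_y (d − d') = 390.6 × (26.8 − 3.2455) + 108.6 × (26.8 − 2) = 9200.4 + 2693.3 = 11893.7 kip·in = 11893.7/12 = 991.14 kip·ft.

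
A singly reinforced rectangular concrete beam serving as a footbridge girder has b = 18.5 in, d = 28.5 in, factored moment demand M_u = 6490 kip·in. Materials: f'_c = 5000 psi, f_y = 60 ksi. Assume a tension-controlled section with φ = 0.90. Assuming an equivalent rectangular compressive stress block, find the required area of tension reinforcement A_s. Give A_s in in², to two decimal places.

M_n = M_u/φ = 6490/0.90 = 7211.11 kip·in.
From M_n = 0.85 f'_c a b (d − a/2):
a = d − √(d² − 2M_n/(0.85 f'_c b)) = 28.5 − √(28.5² − 2 × 7211.11/(0.85 × 5 × 18.5)) = 3.424 in.
A_s = 0.85 f'_c a b / f_y = 0.85 × 5 × 3.424 × 18.5 / 60 = 4.487 in².

A_s ≈ 4.49 in²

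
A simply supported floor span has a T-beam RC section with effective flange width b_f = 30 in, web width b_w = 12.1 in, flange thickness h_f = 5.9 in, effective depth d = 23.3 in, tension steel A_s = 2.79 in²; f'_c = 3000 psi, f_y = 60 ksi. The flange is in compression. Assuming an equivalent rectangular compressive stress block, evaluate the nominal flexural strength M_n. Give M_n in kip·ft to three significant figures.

Tension: T = A_s f_y = 2.79 × 60 = 167.4 kips.
Try a within the flange: a = T/(0.85 f'_c b_f) = 167.4/(0.85 × 3 × 30) = 2.188 in.
Since a = 2.188 ≤ h_f = 5.9 in, the stress block lies entirely in the flange; analyse as a rectangular beam of width b_f.
M_n = T(d − a/2) = 167.4 × (23.3 − 1.094) = 3717.3 kip·in.
M_n = 3717.3/12 = 309.78 kip·ft.

M_n ≈ 310 kip·ft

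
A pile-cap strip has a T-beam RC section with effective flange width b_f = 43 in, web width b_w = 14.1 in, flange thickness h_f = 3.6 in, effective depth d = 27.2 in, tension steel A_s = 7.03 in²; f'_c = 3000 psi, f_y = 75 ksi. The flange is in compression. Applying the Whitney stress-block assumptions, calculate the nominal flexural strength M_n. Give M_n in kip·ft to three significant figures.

Tension: T = A_s f_y = 7.03 × 75 = 527.25 kips.
Try a within the flange: a = T/(0.85 f'_c b_f) = 527.25/(0.85 × 3 × 43) = 4.808 in.
a = 4.808 > h_f = 3.6 in: the block extends into the web. Split into flange-overhang and web parts.
C_f = 0.85 f'_c (b_f − b_w) h_f = 0.85 × 3 × (43 − 14.1) × 3.6 = 265.3 kips.
Remaining web compression depth: a_w = (T − C_f)/(0.85 f'_c b_w) = (527.25 − 265.3)/(0.85 × 3 × 14.1) = 7.285 in.
M_n = C_f(d − h_f/2) + (T − C_f)(d − a_w/2) = 265.3 × (27.2 − 1.8) + 261.95 × (27.2 − 3.6425) = 6738.6 + 6170.9 = 12909.5 kip·in.
M_n = 12909.5/12 = 1075.79 kip·ft.

M_n ≈ 1080 kip·ft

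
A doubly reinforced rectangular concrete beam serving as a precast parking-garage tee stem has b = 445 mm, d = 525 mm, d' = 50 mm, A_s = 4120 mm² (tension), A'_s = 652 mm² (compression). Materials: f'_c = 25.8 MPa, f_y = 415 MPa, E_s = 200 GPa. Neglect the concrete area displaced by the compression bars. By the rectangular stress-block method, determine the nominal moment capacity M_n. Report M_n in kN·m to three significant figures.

M_n ≈ 778 kN·m

Assume both tension and compression steel yield.
Net tension couple steel: A_s − A'_s = 3468 mm².
a = (A_s − A'_s) f_y / (0.85 f'_c b) = 1439220/(0.85 × 25.8 × 445) = 147.48 mm.
c = a/β₁ = 147.48/0.85 = 173.51 mm; ε'_s = 0.003(c − d')/c = 0.0021 ≥ f_y/E_s = 0.0021, so compression steel does yield.
M_n = (A_s − A'_s) f_y (d − a/2) + A'_s f_y (d − d') = [1439220 × (525 − 73.74) + 270580 × (525 − 50)] × 10⁻⁶ = 649.46 + 128.53 = 777.99 kN·m.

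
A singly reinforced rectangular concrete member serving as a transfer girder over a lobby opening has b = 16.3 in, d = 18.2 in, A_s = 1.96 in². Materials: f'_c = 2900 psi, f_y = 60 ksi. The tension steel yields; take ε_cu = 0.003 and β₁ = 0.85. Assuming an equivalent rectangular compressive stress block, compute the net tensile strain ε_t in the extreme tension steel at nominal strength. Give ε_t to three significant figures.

ε_t ≈ 0.0129

a = A_s f_y/(0.85 f'_c b) = 2.927 in.
β₁ = 0.85, so c = a/β₁ = 2.927/0.85 = 3.444 in.
From the linear strain diagram with ε_cu = 0.003: ε_t = 0.003 (d − c)/c = 0.003 × (18.2 − 3.444)/3.444 = 0.0129.
Since ε_t ≥ 0.005, the section is tension-controlled.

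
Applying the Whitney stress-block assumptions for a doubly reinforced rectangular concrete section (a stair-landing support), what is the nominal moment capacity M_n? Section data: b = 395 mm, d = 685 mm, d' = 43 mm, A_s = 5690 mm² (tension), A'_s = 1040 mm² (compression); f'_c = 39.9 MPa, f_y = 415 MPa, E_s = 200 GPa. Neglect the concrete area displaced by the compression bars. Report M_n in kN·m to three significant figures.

M_n ≈ 1460 kN·m

Assume both tension and compression steel yield.
Net tension couple steel: A_s − A'_s = 4650 mm².
a = (A_s − A'_s) f_y / (0.85 f'_c b) = 1929750/(0.85 × 39.9 × 395) = 144.05 mm.
c = a/β₁ = 144.05/0.765 = 188.30 mm; ε'_s = 0.003(c − d')/c = 0.0023 ≥ f_y/E_s = 0.0021, so compression steel does yield.
M_n = (A_s − A'_s) f_y (d − a/2) + A'_s f_y (d − d') = [1929750 × (685 − 72.025) + 431600 × (685 − 43)] × 10⁻⁶ = 1182.89 + 277.09 = 1459.98 kN·m.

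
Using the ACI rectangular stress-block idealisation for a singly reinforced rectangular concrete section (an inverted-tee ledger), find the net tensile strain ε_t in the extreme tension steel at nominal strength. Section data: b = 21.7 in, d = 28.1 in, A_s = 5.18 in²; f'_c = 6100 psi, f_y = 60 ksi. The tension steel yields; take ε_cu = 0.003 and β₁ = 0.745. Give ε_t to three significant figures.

ε_t ≈ 0.0197

a = A_s f_y/(0.85 f'_c b) = 2.762 in.
β₁ = 0.745, so c = a/β₁ = 2.762/0.745 = 3.707 in.
From the linear strain diagram with ε_cu = 0.003: ε_t = 0.003 (d − c)/c = 0.003 × (28.1 − 3.707)/3.707 = 0.0197.
Since ε_t ≥ 0.005, the section is tension-controlled.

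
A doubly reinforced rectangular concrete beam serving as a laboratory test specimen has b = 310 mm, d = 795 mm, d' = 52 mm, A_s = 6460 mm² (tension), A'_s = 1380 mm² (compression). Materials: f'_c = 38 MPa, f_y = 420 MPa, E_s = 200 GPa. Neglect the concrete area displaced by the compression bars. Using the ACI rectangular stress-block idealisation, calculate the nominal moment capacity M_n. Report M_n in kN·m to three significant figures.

Assume both tension and compression steel yield.
Net tension couple steel: A_s − A'_s = 5080 mm².
a = (A_s − A'_s) f_y / (0.85 f'_c b) = 2133600/(0.85 × 38 × 310) = 213.08 mm.
c = a/β₁ = 213.08/0.779 = 273.53 mm; ε'_s = 0.003(c − d')/c = 0.0024 ≥ f_y/E_s = 0.0021, so compression steel does yield.
M_n = (A_s − A'_s) f_y (d − a/2) + A'_s f_y (d − d') = [2133600 × (795 − 106.54) + 579600 × (795 − 52)] × 10⁻⁶ = 1468.90 + 430.64 = 1899.54 kN·m.

M_n ≈ 1900 kN·m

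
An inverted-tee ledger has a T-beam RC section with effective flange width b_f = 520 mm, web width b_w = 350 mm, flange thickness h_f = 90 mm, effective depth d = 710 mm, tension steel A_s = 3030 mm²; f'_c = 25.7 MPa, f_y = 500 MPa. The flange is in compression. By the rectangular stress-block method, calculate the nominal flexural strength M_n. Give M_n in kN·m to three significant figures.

M_n ≈ 969 kN·m

Tension: T = A_s f_y = 3030 × 500 = 1515000 N.
Try a within the flange: a = T/(0.85 f'_c b_f) = 1515000/(0.85 × 25.7 × 520) = 133.37 mm.
a = 133.37 > h_f = 90 mm: the block extends into the web. Split into flange-overhang and web parts.
C_f = 0.85 f'_c (b_f − b_w) h_f = 0.85 × 25.7 × (520 − 350) × 90 = 334229 N.
Remaining web compression depth: a_w = (T − C_f)/(0.85 f'_c b_w) = (1515000 − 334229)/(0.85 × 25.7 × 350) = 154.43 mm.
M_n = C_f(d − h_f/2) + (T − C_f)(d − a_w/2) = 334229 × (710 − 45) + 1180771 × (710 − 77.215) = 222.26 + 747.17 = 969.43 × 10⁶ N·mm.
M_n = 969.43 kN·m.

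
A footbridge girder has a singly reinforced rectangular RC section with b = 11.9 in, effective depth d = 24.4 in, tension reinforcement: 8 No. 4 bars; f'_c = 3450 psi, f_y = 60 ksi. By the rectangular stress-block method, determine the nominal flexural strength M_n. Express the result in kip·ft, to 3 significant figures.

A_s = 8 × 0.2 = 1.6 in².
T = A_s f_y = 1.6 × 60 = 96 kips.
a = T/(0.85 f'_c b) = 96/(0.85 × 3.45 × 11.9) = 2.751 in.
M_n = T(d − a/2) = 96 × (24.4 − 1.3755) = 2210.4 kip·in = 2210.4/12 = 184.20 kip·ft.

M_n ≈ 184 kip·ft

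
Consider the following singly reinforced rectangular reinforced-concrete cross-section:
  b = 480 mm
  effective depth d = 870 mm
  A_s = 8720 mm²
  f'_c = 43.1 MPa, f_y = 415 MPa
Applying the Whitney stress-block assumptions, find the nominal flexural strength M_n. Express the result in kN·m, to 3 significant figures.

T = A_s f_y = 8720 × 415 = 3618800 N = 3618.8 kN.
From C = T: a = T/(0.85 f'_c b) = 3618800/(0.85 × 43.1 × 480) = 205.79 mm.
M_n = T(d − a/2) = 3618.8 kN × (870 − 102.895) mm = 2776.00 kN·m.

M_n ≈ 2780 kN·m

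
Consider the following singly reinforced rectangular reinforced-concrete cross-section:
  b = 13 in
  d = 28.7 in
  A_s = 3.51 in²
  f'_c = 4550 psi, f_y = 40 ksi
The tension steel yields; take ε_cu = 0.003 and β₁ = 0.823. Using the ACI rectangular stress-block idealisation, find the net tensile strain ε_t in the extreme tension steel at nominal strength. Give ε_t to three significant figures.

a = A_s f_y/(0.85 f'_c b) = 2.793 in.
β₁ = 0.823, so c = a/β₁ = 2.793/0.823 = 3.394 in.
From the linear strain diagram with ε_cu = 0.003: ε_t = 0.003 (d − c)/c = 0.003 × (28.7 − 3.394)/3.394 = 0.0224.
Since ε_t ≥ 0.005, the section is tension-controlled.

ε_t ≈ 0.0224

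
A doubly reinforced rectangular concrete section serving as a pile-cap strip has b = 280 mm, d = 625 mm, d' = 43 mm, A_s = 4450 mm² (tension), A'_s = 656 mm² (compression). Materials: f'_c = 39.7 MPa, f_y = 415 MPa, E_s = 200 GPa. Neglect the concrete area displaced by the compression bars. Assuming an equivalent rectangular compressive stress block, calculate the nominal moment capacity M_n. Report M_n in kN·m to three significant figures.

Assume both tension and compression steel yield.
Net tension couple steel: A_s − A'_s = 3794 mm².
a = (A_s − A'_s) f_y / (0.85 f'_c b) = 1574510/(0.85 × 39.7 × 280) = 166.64 mm.
c = a/β₁ = 166.64/0.766 = 217.55 mm; ε'_s = 0.003(c − d')/c = 0.0024 ≥ f_y/E_s = 0.0021, so compression steel does yield.
M_n = (A_s − A'_s) f_y (d − a/2) + A'_s f_y (d − d') = [1574510 × (625 − 83.32) + 272240 × (625 − 43)] × 10⁻⁶ = 852.88 + 158.44 = 1011.32 kN·m.

M_n ≈ 1010 kN·m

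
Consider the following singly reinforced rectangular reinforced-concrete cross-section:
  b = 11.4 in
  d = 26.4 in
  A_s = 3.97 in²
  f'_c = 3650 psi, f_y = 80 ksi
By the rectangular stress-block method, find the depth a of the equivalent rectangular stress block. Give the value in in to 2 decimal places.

T = A_s f_y = 3.97 × 80 = 317.6 kips.
a = T/(0.85 f'_c b) = 317.6/(0.85 × 3.65 × 11.4) = 8.98 in.

a ≈ 8.98 in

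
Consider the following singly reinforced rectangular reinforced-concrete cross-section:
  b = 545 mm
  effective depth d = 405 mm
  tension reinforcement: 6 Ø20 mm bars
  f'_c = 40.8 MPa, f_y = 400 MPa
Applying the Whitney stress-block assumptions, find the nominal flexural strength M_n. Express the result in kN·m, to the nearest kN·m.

M_n ≈ 290 kN·m

A_s = 6 × 314 = 1884 mm².
T = A_s f_y = 1884 × 400 = 753600 N = 753.6 kN.
From C = T: a = T/(0.85 f'_c b) = 753600/(0.85 × 40.8 × 545) = 39.87 mm.
M_n = T(d − a/2) = 753.6 kN × (405 − 19.935) mm = 290.18 kN·m.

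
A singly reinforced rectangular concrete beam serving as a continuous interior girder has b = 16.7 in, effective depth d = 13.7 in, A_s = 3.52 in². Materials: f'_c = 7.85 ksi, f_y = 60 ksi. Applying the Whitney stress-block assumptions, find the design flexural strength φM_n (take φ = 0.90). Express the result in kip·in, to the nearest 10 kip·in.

φM_n ≈ 2420 kip·in

T = A_s f_y = 3.52 × 60 = 211.2 kips.
a = T/(0.85 f'_c b) = 211.2/(0.85 × 7.85 × 16.7) = 1.895 in.
M_n = T(d − a/2) = 211.2 × (13.7 − 0.9475) = 2693.3 kip·in.
φM_n = 0.90 × 2693.3 = 2424.0 kip·in.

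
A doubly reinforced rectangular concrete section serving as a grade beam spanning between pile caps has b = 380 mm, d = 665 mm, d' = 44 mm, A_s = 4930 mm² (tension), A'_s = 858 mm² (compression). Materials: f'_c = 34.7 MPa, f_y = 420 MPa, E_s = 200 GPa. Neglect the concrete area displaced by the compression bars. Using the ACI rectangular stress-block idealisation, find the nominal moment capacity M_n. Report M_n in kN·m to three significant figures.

M_n ≈ 1230 kN·m

Assume both tension and compression steel yield.
Net tension couple steel: A_s − A'_s = 4072 mm².
a = (A_s − A'_s) f_y / (0.85 f'_c b) = 1710240/(0.85 × 34.7 × 380) = 152.59 mm.
c = a/β₁ = 152.59/0.802 = 190.26 mm; ε'_s = 0.003(c − d')/c = 0.0023 ≥ f_y/E_s = 0.0021, so compression steel does yield.
M_n = (A_s − A'_s) f_y (d − a/2) + A'_s f_y (d − d') = [1710240 × (665 − 76.295) + 360360 × (665 − 44)] × 10⁻⁶ = 1006.83 + 223.78 = 1230.61 kN·m.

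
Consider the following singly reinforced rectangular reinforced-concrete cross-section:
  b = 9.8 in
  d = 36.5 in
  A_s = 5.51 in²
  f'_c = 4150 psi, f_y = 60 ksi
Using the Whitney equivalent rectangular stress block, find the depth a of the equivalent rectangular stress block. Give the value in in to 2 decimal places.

T = A_s f_y = 5.51 × 60 = 330.6 kips.
a = T/(0.85 f'_c b) = 330.6/(0.85 × 4.15 × 9.8) = 9.56 in.

a ≈ 9.56 in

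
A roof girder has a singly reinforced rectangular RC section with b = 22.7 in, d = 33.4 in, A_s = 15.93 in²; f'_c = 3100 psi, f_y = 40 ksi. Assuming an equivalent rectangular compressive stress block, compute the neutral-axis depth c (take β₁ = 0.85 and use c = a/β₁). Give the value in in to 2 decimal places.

c ≈ 12.53 in

T = A_s f_y = 15.93 × 40 = 637.2 kips.
a = T/(0.85 f'_c b) = 637.2/(0.85 × 3.1 × 22.7) = 10.6529 in.
With β₁ = 0.85, c = a/β₁ = 10.6529/0.85 = 12.53 in.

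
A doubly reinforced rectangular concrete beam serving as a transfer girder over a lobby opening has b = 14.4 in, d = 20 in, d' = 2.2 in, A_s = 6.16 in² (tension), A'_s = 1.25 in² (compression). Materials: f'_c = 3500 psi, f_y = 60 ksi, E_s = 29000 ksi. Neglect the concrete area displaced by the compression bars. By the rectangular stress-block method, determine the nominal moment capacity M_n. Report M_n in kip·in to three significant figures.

Assume both steels yield.
a = (A_s − A'_s) f_y/(0.85 f'_c b) = (6.16 − 1.25) × 60/(0.85 × 3.5 × 14.4) = 6.877 in.
c = a/β₁ = 6.877/0.85 = 8.091 in; ε'_s = 0.003(c − d')/c = 0.0022 ≥ ε_y = 0.0021, so the compression steel yields.
M_n = (A_s − A'_s) f_y (d − a/2) + A'_s f_y (d − d') = 294.6 × (20 − 3.4385) + 75 × (20 − 2.2) = 4879.0 + 1335.0 = 6214.0 kip·in.

M_n ≈ 6210 kip·in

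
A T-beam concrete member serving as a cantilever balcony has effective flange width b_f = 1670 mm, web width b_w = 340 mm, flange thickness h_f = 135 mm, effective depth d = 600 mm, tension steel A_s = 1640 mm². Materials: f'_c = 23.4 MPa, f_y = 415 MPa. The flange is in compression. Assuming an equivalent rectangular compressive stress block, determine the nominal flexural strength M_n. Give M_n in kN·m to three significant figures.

M_n ≈ 401 kN·m

Tension: T = A_s f_y = 1640 × 415 = 680600 N.
Try a within the flange: a = T/(0.85 f'_c b_f) = 680600/(0.85 × 23.4 × 1670) = 20.49 mm.
Since a = 20.49 ≤ h_f = 135 mm, the stress block lies entirely in the flange; analyse as a rectangular beam of width b_f.
M_n = T(d − a/2) = 680600 × (600 − 10.245) = 401.39 × 10⁶ N·mm.
M_n = 401.39 kN·m.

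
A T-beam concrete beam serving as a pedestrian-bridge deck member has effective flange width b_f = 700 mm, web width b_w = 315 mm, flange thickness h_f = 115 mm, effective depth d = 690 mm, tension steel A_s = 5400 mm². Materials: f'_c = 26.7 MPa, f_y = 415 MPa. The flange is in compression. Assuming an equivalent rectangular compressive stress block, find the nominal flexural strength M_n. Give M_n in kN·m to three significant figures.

Tension: T = A_s f_y = 5400 × 415 = 2241000 N.
Try a within the flange: a = T/(0.85 f'_c b_f) = 2241000/(0.85 × 26.7 × 700) = 141.06 mm.
a = 141.06 > h_f = 115 mm: the block extends into the web. Split into flange-overhang and web parts.
C_f = 0.85 f'_c (b_f − b_w) h_f = 0.85 × 26.7 × (700 − 315) × 115 = 1004821 N.
Remaining web compression depth: a_w = (T − C_f)/(0.85 f'_c b_w) = (2241000 − 1004821)/(0.85 × 26.7 × 315) = 172.92 mm.
M_n = C_f(d − h_f/2) + (T − C_f)(d − a_w/2) = 1004821 × (690 − 57.5) + 1236179 × (690 − 86.46) = 635.55 + 746.08 = 1381.63 × 10⁶ N·mm.
M_n = 1381.63 kN·m.

M_n ≈ 1380 kN·m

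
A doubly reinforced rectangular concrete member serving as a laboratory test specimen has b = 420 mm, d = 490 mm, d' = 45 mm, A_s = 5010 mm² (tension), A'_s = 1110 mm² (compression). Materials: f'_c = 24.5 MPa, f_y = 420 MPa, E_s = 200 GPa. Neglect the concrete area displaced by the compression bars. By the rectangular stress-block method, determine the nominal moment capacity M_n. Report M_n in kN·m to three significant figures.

M_n ≈ 857 kN·m

Assume both tension and compression steel yield.
Net tension couple steel: A_s − A'_s = 3900 mm².
a = (A_s − A'_s) f_y / (0.85 f'_c b) = 1638000/(0.85 × 24.5 × 420) = 187.27 mm.
c = a/β₁ = 187.27/0.85 = 220.32 mm; ε'_s = 0.003(c − d')/c = 0.0024 ≥ f_y/E_s = 0.0021, so compression steel does yield.
M_n = (A_s − A'_s) f_y (d − a/2) + A'_s f_y (d − d') = [1638000 × (490 − 93.635) + 466200 × (490 − 45)] × 10⁻⁶ = 649.25 + 207.46 = 856.71 kN·m.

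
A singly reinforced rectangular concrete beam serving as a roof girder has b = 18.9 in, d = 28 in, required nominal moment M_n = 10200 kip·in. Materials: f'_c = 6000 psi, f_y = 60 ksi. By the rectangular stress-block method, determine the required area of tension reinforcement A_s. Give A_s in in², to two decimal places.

From M_n = 0.85 f'_c a b (d − a/2):
a = d − √(d² − 2M_n/(0.85 f'_c b)) = 28 − √(28² − 2 × 10200/(0.85 × 6 × 18.9)) = 4.076 in.
A_s = 0.85 f'_c a b / f_y = 0.85 × 6 × 4.076 × 18.9 / 60 = 6.548 in².

A_s ≈ 6.55 in²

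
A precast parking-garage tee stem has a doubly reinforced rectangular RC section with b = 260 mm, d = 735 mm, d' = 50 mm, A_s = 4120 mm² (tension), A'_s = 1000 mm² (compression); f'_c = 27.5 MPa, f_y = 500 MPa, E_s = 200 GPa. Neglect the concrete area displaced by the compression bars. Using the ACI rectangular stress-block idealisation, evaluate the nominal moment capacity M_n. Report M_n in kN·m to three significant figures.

M_n ≈ 1290 kN·m

Assume both tension and compression steel yield.
Net tension couple steel: A_s − A'_s = 3120 mm².
a = (A_s − A'_s) f_y / (0.85 f'_c b) = 1560000/(0.85 × 27.5 × 260) = 256.68 mm.
c = a/β₁ = 256.68/0.85 = 301.98 mm; ε'_s = 0.003(c − d')/c = 0.0025 ≥ f_y/E_s = 0.0025, so compression steel does yield.
M_n = (A_s − A'_s) f_y (d − a/2) + A'_s f_y (d − d') = [1560000 × (735 − 128.34) + 500000 × (735 − 50)] × 10⁻⁶ = 946.39 + 342.50 = 1288.89 kN·m.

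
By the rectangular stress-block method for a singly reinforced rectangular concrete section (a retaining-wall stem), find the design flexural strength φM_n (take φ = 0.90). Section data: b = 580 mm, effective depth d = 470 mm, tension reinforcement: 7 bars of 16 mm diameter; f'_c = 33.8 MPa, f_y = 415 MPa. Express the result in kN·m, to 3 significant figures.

A_s = 7 × 201 = 1407 mm².
T = A_s f_y = 1407 × 415 = 583905 N = 583.905 kN.
From C = T: a = T/(0.85 f'_c b) = 583905/(0.85 × 33.8 × 580) = 35.04 mm.
M_n = T(d − a/2) = 583.905 kN × (470 − 17.52) mm = 264.21 kN·m.
φM_n = 0.90 × 264.21 = 237.79 kN·m.

φM_n ≈ 238 kN·m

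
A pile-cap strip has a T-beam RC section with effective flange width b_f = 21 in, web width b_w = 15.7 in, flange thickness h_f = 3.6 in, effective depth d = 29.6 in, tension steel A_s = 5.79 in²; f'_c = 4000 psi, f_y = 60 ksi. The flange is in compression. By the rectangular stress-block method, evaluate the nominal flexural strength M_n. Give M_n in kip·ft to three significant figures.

M_n ≈ 785 kip·ft

Tension: T = A_s f_y = 5.79 × 60 = 347.4 kips.
Try a within the flange: a = T/(0.85 f'_c b_f) = 347.4/(0.85 × 4 × 21) = 4.866 in.
a = 4.866 > h_f = 3.6 in: the block extends into the web. Split into flange-overhang and web parts.
C_f = 0.85 f'_c (b_f − b_w) h_f = 0.85 × 4 × (21 − 15.7) × 3.6 = 64.9 kips.
Remaining web compression depth: a_w = (T − C_f)/(0.85 f'_c b_w) = (347.4 − 64.9)/(0.85 × 4 × 15.7) = 5.292 in.
M_n = C_f(d − h_f/2) + (T − C_f)(d − a_w/2) = 64.9 × (29.6 − 1.8) + 282.5 × (29.6 − 2.646) = 1804.2 + 7614.5 = 9418.7 kip·in.
M_n = 9418.7/12 = 784.89 kip·ft.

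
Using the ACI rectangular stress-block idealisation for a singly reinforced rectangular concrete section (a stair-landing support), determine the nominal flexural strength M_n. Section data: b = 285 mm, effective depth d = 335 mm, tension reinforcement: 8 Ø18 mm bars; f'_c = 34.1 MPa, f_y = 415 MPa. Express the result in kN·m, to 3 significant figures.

A_s = 8 × 254 = 2032 mm².
T = A_s f_y = 2032 × 415 = 843280 N = 843.28 kN.
From C = T: a = T/(0.85 f'_c b) = 843280/(0.85 × 34.1 × 285) = 102.08 mm.
M_n = T(d − a/2) = 843.28 kN × (335 − 51.04) mm = 239.46 kN·m.

M_n ≈ 239 kN·m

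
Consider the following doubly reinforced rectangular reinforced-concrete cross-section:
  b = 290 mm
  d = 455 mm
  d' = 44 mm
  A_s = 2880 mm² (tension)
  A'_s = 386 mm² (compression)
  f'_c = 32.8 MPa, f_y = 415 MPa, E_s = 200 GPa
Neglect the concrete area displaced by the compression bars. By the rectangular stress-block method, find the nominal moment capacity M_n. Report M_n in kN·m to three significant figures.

Assume both tension and compression steel yield.
Net tension couple steel: A_s − A'_s = 2494 mm².
a = (A_s − A'_s) f_y / (0.85 f'_c b) = 1035010/(0.85 × 32.8 × 290) = 128.01 mm.
c = a/β₁ = 128.01/0.816 = 156.88 mm; ε'_s = 0.003(c − d')/c = 0.0022 ≥ f_y/E_s = 0.0021, so compression steel does yield.
M_n = (A_s − A'_s) f_y (d − a/2) + A'_s f_y (d − d') = [1035010 × (455 − 64.005) + 160190 × (455 − 44)] × 10⁻⁶ = 404.68 + 65.84 = 470.52 kN·m.

M_n ≈ 471 kN·m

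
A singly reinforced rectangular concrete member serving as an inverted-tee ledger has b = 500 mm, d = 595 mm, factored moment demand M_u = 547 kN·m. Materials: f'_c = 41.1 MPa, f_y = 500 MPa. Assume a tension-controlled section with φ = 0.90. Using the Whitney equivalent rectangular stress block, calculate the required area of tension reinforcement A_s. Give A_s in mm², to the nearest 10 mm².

A_s ≈ 2150 mm²

M_n = M_u/φ = 547/0.90 = 607.778 kN·m.
With M_n = 0.85 f'_c a b (d − a/2), solve the quadratic for a:
a = d − √(d² − 2M_n/(0.85 f'_c b)) = 595 − √(595² − 2 × 607.778×10⁶/(0.85 × 41.1 × 500)) = 61.68 mm.
A_s = 0.85 f'_c a b / f_y = 0.85 × 41.1 × 61.68 × 500 / 500 = 2154.8 mm².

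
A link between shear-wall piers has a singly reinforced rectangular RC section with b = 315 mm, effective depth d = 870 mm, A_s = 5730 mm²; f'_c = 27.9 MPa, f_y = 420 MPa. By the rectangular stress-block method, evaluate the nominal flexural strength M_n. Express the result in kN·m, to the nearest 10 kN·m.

T = A_s f_y = 5730 × 420 = 2406600 N = 2406.6 kN.
From C = T: a = T/(0.85 f'_c b) = 2406600/(0.85 × 27.9 × 315) = 322.16 mm.
M_n = T(d − a/2) = 2406.6 kN × (870 − 161.08) mm = 1706.09 kN·m.

M_n ≈ 1710 kN·m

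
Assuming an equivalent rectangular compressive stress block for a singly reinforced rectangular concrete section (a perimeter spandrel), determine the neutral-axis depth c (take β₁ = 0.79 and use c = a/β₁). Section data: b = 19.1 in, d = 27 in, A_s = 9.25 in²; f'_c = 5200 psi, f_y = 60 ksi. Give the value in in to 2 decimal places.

T = A_s f_y = 9.25 × 60 = 555 kips.
a = T/(0.85 f'_c b) = 555/(0.85 × 5.2 × 19.1) = 6.5741 in.
With β₁ = 0.79, c = a/β₁ = 6.5741/0.79 = 8.32 in.

c ≈ 8.32 in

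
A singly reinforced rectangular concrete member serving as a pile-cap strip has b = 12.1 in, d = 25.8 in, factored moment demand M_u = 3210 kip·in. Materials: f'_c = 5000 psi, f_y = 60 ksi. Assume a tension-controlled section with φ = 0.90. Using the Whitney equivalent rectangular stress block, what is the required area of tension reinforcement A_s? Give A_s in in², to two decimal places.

M_n = M_u/φ = 3210/0.90 = 3566.67 kip·in.
From M_n = 0.85 f'_c a b (d − a/2):
a = d − √(d² − 2M_n/(0.85 f'_c b)) = 25.8 − √(25.8² − 2 × 3566.67/(0.85 × 5 × 12.1)) = 2.845 in.
A_s = 0.85 f'_c a b / f_y = 0.85 × 5 × 2.845 × 12.1 / 60 = 2.438 in².

A_s ≈ 2.44 in²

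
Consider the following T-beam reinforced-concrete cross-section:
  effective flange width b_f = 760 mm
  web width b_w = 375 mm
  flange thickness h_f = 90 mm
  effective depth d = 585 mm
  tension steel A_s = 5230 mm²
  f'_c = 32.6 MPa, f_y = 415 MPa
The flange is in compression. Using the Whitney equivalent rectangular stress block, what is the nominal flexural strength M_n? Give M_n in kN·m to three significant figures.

Tension: T = A_s f_y = 5230 × 415 = 2170450 N.
Try a within the flange: a = T/(0.85 f'_c b_f) = 2170450/(0.85 × 32.6 × 760) = 103.06 mm.
a = 103.06 > h_f = 90 mm: the block extends into the web. Split into flange-overhang and web parts.
C_f = 0.85 f'_c (b_f − b_w) h_f = 0.85 × 32.6 × (760 − 375) × 90 = 960152 N.
Remaining web compression depth: a_w = (T − C_f)/(0.85 f'_c b_w) = (2170450 − 960152)/(0.85 × 32.6 × 375) = 116.47 mm.
M_n = C_f(d − h_f/2) + (T − C_f)(d − a_w/2) = 960152 × (585 − 45) + 1210298 × (585 − 58.235) = 518.48 + 637.54 = 1156.02 × 10⁶ N·mm.
M_n = 1156.02 kN·m.

M_n ≈ 1160 kN·m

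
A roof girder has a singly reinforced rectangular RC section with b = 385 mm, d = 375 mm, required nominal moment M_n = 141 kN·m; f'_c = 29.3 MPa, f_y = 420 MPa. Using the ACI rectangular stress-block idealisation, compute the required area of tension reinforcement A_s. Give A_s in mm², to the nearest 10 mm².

With M_n = 0.85 f'_c a b (d − a/2), solve the quadratic for a:
a = d − √(d² − 2M_n/(0.85 f'_c b)) = 375 − √(375² − 2 × 141×10⁶/(0.85 × 29.3 × 385)) = 41.51 mm.
A_s = 0.85 f'_c a b / f_y = 0.85 × 29.3 × 41.51 × 385 / 420 = 947.7 mm².

A_s ≈ 950 mm²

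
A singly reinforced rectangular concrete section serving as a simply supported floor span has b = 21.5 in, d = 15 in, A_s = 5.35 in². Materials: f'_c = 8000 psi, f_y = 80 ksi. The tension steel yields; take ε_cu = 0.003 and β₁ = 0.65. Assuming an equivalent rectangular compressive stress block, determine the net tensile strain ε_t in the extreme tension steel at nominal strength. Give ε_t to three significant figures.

ε_t ≈ 0.00699

a = A_s f_y/(0.85 f'_c b) = 2.927 in.
β₁ = 0.65, so c = a/β₁ = 2.927/0.65 = 4.503 in.
From the linear strain diagram with ε_cu = 0.003: ε_t = 0.003 (d − c)/c = 0.003 × (15 − 4.503)/4.503 = 0.00699.
Since ε_t ≥ 0.005, the section is tension-controlled.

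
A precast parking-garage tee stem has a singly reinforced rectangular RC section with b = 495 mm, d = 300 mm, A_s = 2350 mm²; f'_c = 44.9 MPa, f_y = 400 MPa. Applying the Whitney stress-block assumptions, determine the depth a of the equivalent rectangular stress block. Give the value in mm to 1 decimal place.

T = A_s f_y = 2350 × 400 = 940000 N = 940 kN.
Setting C = 0.85 f'_c a b equal to T: a = 940000/(0.85 × 44.9 × 495) = 49.8 mm.

a ≈ 49.8 mm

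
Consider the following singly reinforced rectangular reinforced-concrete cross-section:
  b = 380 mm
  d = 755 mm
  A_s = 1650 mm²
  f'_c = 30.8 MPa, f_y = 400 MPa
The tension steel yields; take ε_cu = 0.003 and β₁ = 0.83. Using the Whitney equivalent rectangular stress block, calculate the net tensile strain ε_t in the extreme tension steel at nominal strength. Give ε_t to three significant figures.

a = A_s f_y/(0.85 f'_c b) = 66.34 mm.
β₁ = 0.83, so c = a/β₁ = 66.34/0.83 = 79.93 mm.
From the linear strain diagram with ε_cu = 0.003: ε_t = 0.003 (d − c)/c = 0.003 × (755 − 79.93)/79.93 = 0.0253.
Since ε_t ≥ 0.005, the section is tension-controlled.

ε_t ≈ 0.0253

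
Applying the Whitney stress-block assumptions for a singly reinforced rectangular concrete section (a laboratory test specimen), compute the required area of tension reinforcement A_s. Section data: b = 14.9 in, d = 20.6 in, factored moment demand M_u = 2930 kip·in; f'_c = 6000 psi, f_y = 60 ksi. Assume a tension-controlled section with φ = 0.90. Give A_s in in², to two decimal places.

A_s ≈ 2.78 in²

M_n = M_u/φ = 2930/0.90 = 3255.56 kip·in.
From M_n = 0.85 f'_c a b (d − a/2):
a = d − √(d² − 2M_n/(0.85 f'_c b)) = 20.6 − √(20.6² − 2 × 3255.56/(0.85 × 6 × 14.9)) = 2.197 in.
A_s = 0.85 f'_c a b / f_y = 0.85 × 6 × 2.197 × 14.9 / 60 = 2.783 in².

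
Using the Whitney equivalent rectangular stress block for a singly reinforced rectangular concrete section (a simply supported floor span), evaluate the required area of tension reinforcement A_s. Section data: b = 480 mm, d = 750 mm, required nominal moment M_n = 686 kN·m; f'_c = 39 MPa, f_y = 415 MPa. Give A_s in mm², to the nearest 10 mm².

With M_n = 0.85 f'_c a b (d − a/2), solve the quadratic for a:
a = d − √(d² − 2M_n/(0.85 f'_c b)) = 750 − √(750² − 2 × 686×10⁶/(0.85 × 39 × 480)) = 59.87 mm.
A_s = 0.85 f'_c a b / f_y = 0.85 × 39 × 59.87 × 480 / 415 = 2295.5 mm².

A_s ≈ 2300 mm²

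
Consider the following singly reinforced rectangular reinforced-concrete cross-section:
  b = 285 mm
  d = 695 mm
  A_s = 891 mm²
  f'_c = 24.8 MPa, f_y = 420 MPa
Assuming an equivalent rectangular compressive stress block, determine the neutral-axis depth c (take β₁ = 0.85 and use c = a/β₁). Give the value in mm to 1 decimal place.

T = A_s f_y = 891 × 420 = 374220 N = 374.22 kN.
Setting C = 0.85 f'_c a b equal to T: a = 374220/(0.85 × 24.8 × 285) = 62.289 mm.
With β₁ = 0.85, c = a/β₁ = 62.289/0.85 = 73.3 mm.

c ≈ 73.3 mm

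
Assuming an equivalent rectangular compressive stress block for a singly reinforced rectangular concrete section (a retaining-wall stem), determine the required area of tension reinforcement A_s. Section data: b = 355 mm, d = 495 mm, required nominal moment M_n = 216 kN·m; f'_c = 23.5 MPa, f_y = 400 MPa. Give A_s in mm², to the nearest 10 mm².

With M_n = 0.85 f'_c a b (d − a/2), solve the quadratic for a:
a = d − √(d² − 2M_n/(0.85 f'_c b)) = 495 − √(495² − 2 × 216×10⁶/(0.85 × 23.5 × 355)) = 65.93 mm.
A_s = 0.85 f'_c a b / f_y = 0.85 × 23.5 × 65.93 × 355 / 400 = 1168.8 mm².

A_s ≈ 1170 mm²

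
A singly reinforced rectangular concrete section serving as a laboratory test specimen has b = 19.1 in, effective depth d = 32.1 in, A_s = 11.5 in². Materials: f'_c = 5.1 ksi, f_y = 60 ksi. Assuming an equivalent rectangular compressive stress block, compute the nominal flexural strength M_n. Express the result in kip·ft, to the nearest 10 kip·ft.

M_n ≈ 1610 kip·ft

T = A_s f_y = 11.5 × 60 = 690 kips.
a = T/(0.85 f'_c b) = 690/(0.85 × 5.1 × 19.1) = 8.333 in.
M_n = T(d − a/2) = 690 × (32.1 − 4.1665) = 19274.1 kip·in = 19274.1/12 = 1606.18 kip·ft.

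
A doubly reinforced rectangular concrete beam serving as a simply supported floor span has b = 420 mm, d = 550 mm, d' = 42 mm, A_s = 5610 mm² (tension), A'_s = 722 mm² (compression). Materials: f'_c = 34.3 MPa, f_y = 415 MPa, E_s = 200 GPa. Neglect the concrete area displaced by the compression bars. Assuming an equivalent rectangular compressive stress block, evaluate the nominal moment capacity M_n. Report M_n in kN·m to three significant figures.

M_n ≈ 1100 kN·m

Assume both tension and compression steel yield.
Net tension couple steel: A_s − A'_s = 4888 mm².
a = (A_s − A'_s) f_y / (0.85 f'_c b) = 2028520/(0.85 × 34.3 × 420) = 165.66 mm.
c = a/β₁ = 165.66/0.805 = 205.79 mm; ε'_s = 0.003(c − d')/c = 0.0024 ≥ f_y/E_s = 0.0021, so compression steel does yield.
M_n = (A_s − A'_s) f_y (d − a/2) + A'_s f_y (d − d') = [2028520 × (550 − 82.83) + 299630 × (550 − 42)] × 10⁻⁶ = 947.66 + 152.21 = 1099.87 kN·m.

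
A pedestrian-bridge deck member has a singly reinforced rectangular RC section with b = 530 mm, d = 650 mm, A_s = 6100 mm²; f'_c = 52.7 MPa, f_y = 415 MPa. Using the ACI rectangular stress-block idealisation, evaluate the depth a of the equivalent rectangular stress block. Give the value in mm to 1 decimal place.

a ≈ 106.6 mm

T = A_s f_y = 6100 × 415 = 2531500 N = 2531.5 kN.
Setting C = 0.85 f'_c a b equal to T: a = 2531500/(0.85 × 52.7 × 530) = 106.6 mm.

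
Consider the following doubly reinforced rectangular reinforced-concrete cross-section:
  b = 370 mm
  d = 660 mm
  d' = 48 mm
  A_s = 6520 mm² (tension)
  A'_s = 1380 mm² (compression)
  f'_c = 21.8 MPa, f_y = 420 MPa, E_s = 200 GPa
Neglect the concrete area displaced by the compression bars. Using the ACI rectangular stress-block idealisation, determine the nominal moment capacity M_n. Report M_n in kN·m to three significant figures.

Assume both tension and compression steel yield.
Net tension couple steel: A_s − A'_s = 5140 mm².
a = (A_s − A'_s) f_y / (0.85 f'_c b) = 2158800/(0.85 × 21.8 × 370) = 314.87 mm.
c = a/β₁ = 314.87/0.85 = 370.44 mm; ε'_s = 0.003(c − d')/c = 0.0026 ≥ f_y/E_s = 0.0021, so compression steel does yield.
M_n = (A_s − A'_s) f_y (d − a/2) + A'_s f_y (d − d') = [2158800 × (660 − 157.435) + 579600 × (660 − 48)] × 10⁻⁶ = 1084.94 + 354.72 = 1439.66 kN·m.

M_n ≈ 1440 kN·m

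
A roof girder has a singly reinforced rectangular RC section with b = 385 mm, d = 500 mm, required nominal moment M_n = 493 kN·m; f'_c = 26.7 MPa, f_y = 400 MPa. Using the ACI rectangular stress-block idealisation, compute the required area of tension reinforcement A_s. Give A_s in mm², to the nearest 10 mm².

With M_n = 0.85 f'_c a b (d − a/2), solve the quadratic for a:
a = d − √(d² − 2M_n/(0.85 f'_c b)) = 500 − √(500² − 2 × 493×10⁶/(0.85 × 26.7 × 385)) = 129.66 mm.
A_s = 0.85 f'_c a b / f_y = 0.85 × 26.7 × 129.66 × 385 / 400 = 2832.3 mm².

A_s ≈ 2830 mm²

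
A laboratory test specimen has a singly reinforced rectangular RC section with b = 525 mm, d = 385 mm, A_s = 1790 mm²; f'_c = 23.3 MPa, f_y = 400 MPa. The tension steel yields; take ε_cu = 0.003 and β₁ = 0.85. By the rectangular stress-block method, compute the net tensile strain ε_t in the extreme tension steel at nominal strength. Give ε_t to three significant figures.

ε_t ≈ 0.0113

a = A_s f_y/(0.85 f'_c b) = 68.86 mm.
β₁ = 0.85, so c = a/β₁ = 68.86/0.85 = 81.01 mm.
From the linear strain diagram with ε_cu = 0.003: ε_t = 0.003 (d − c)/c = 0.003 × (385 − 81.01)/81.01 = 0.0113.
Since ε_t ≥ 0.005, the section is tension-controlled.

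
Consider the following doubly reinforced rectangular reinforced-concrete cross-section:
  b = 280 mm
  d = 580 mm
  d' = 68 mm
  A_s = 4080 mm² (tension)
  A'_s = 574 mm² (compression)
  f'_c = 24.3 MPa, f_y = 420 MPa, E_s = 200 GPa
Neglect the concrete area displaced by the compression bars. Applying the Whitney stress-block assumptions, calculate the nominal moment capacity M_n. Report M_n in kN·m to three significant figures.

Assume both tension and compression steel yield.
Net tension couple steel: A_s − A'_s = 3506 mm².
a = (A_s − A'_s) f_y / (0.85 f'_c b) = 1472520/(0.85 × 24.3 × 280) = 254.61 mm.
c = a/β₁ = 254.61/0.85 = 299.54 mm; ε'_s = 0.003(c − d')/c = 0.0023 ≥ f_y/E_s = 0.0021, so compression steel does yield.
M_n = (A_s − A'_s) f_y (d − a/2) + A'_s f_y (d − d') = [1472520 × (580 − 127.305) + 241080 × (580 − 68)] × 10⁻⁶ = 666.60 + 123.43 = 790.03 kN·m.

M_n ≈ 790 kN·m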